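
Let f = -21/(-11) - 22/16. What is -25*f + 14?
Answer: 57/88 ≈ 0.64773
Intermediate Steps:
f = 47/88 (f = -21*(-1/11) - 22*1/16 = 21/11 - 11/8 = 47/88 ≈ 0.53409)
-25*f + 14 = -25*47/88 + 14 = -1175/88 + 14 = 57/88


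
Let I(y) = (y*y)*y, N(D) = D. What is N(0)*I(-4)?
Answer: 0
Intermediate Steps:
I(y) = y**3 (I(y) = y**2*y = y**3)
N(0)*I(-4) = 0*(-4)**3 = 0*(-64) = 0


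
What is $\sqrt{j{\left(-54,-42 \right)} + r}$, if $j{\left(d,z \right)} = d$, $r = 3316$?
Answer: $\sqrt{3262} \approx 57.114$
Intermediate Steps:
$\sqrt{j{\left(-54,-42 \right)} + r} = \sqrt{-54 + 3316} = \sqrt{3262}$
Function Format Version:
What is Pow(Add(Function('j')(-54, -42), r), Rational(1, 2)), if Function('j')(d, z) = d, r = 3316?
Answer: Pow(3262, Rational(1, 2)) ≈ 57.114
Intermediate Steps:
Pow(Add(Function('j')(-54, -42), r), Rational(1, 2)) = Pow(Add(-54, 3316), Rational(1, 2)) = Pow(3262, Rational(1, 2))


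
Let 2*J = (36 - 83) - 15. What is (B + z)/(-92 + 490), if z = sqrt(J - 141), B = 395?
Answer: 395/398 + I*sqrt(43)/199 ≈ 0.99246 + 0.032952*I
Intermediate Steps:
J = -31 (J = ((36 - 83) - 15)/2 = (-47 - 15)/2 = (1/2)*(-62) = -31)
z = 2*I*sqrt(43) (z = sqrt(-31 - 141) = sqrt(-172) = 2*I*sqrt(43) ≈ 13.115*I)
(B + z)/(-92 + 490) = (395 + 2*I*sqrt(43))/(-92 + 490) = (395 + 2*I*sqrt(43))/398 = (395 + 2*I*sqrt(43))*(1/398) = 395/398 + I*sqrt(43)/199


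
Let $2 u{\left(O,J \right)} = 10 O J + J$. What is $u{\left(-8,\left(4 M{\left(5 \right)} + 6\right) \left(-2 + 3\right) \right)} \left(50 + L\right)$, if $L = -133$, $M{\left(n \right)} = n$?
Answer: $85241$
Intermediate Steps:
$u{\left(O,J \right)} = \frac{J}{2} + 5 J O$ ($u{\left(O,J \right)} = \frac{10 O J + J}{2} = \frac{10 J O + J}{2} = \frac{J + 10 J O}{2} = \frac{J}{2} + 5 J O$)
$u{\left(-8,\left(4 M{\left(5 \right)} + 6\right) \left(-2 + 3\right) \right)} \left(50 + L\right) = \frac{\left(4 \cdot 5 + 6\right) \left(-2 + 3\right) \left(1 + 10 \left(-8\right)\right)}{2} \left(50 - 133\right) = \frac{\left(20 + 6\right) 1 \left(1 - 80\right)}{2} \left(-83\right) = \frac{1}{2} \cdot 26 \cdot 1 \left(-79\right) \left(-83\right) = \frac{1}{2} \cdot 26 \left(-79\right) \left(-83\right) = \left(-1027\right) \left(-83\right) = 85241$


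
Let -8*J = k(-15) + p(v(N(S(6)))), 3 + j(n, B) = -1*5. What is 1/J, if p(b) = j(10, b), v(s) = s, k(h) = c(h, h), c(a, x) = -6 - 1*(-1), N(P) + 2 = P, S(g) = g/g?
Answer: 8/13 ≈ 0.61539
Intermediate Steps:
S(g) = 1
N(P) = -2 + P
c(a, x) = -5 (c(a, x) = -6 + 1 = -5)
k(h) = -5
j(n, B) = -8 (j(n, B) = -3 - 1*5 = -3 - 5 = -8)
p(b) = -8
J = 13/8 (J = -(-5 - 8)/8 = -⅛*(-13) = 13/8 ≈ 1.6250)
1/J = 1/(13/8) = 8/13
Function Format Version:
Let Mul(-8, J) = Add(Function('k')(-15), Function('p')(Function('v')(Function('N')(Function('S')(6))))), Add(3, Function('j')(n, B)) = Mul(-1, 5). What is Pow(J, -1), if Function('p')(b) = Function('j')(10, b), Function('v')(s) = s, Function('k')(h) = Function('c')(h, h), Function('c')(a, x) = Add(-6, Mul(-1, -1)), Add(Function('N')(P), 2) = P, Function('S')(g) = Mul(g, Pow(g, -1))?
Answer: Rational(8, 13) ≈ 0.61539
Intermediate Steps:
Function('S')(g) = 1
Function('N')(P) = Add(-2, P)
Function('c')(a, x) = -5 (Function('c')(a, x) = Add(-6, 1) = -5)
Function('k')(h) = -5
Function('j')(n, B) = -8 (Function('j')(n, B) = Add(-3, Mul(-1, 5)) = Add(-3, -5) = -8)
Function('p')(b) = -8
J = Rational(13, 8) (J = Mul(Rational(-1, 8), Add(-5, -8)) = Mul(Rational(-1, 8), -13) = Rational(13, 8) ≈ 1.6250)
Pow(J, -1) = Pow(Rational(13, 8), -1) = Rational(8, 13)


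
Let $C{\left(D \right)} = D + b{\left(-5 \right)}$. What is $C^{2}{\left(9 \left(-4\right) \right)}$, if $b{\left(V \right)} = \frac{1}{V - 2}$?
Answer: $\frac{64009}{49} \approx 1306.3$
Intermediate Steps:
$b{\left(V \right)} = \frac{1}{-2 + V}$
$C{\left(D \right)} = - \frac{1}{7} + D$ ($C{\left(D \right)} = D + \frac{1}{-2 - 5} = D + \frac{1}{-7} = D - \frac{1}{7} = - \frac{1}{7} + D$)
$C^{2}{\left(9 \left(-4\right) \right)} = \left(- \frac{1}{7} + 9 \left(-4\right)\right)^{2} = \left(- \frac{1}{7} - 36\right)^{2} = \left(- \frac{253}{7}\right)^{2} = \frac{64009}{49}$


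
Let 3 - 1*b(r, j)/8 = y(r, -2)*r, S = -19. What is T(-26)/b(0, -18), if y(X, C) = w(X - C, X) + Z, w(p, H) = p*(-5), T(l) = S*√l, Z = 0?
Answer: -19*I*√26/24 ≈ -4.0367*I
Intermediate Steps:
T(l) = -19*√l
w(p, H) = -5*p
y(X, C) = -5*X + 5*C (y(X, C) = -5*(X - C) + 0 = (-5*X + 5*C) + 0 = -5*X + 5*C)
b(r, j) = 24 - 8*r*(-10 - 5*r) (b(r, j) = 24 - 8*(-5*r + 5*(-2))*r = 24 - 8*(-5*r - 10)*r = 24 - 8*(-10 - 5*r)*r = 24 - 8*r*(-10 - 5*r))
T(-26)/b(0, -18) = (-19*I*√26)/(24 + 40*0*(2 + 0)) = (-19*I*√26)/(24 + 40*0*2) = (-19*I*√26)/(24 + 0) = -19*I*√26/24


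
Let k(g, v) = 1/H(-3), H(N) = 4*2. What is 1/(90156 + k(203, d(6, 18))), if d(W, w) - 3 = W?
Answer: 8/721249 ≈ 1.1092e-5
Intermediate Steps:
H(N) = 8
d(W, w) = 3 + W
k(g, v) = ⅛ (k(g, v) = 1/8 = ⅛)
1/(90156 + k(203, d(6, 18))) = 1/(90156 + ⅛) = 1/(721249/8) = 8/721249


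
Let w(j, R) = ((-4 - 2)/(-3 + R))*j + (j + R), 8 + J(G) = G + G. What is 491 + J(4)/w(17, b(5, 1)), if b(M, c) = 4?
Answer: 491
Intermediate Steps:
J(G) = -8 + 2*G (J(G) = -8 + (G + G) = -8 + 2*G)
w(j, R) = R + j - 6*j/(-3 + R) (w(j, R) = (-6/(-3 + R))*j + (R + j) = -6*j/(-3 + R) + (R + j) = R + j - 6*j/(-3 + R))
491 + J(4)/w(17, b(5, 1)) = 491 + (-8 + 2*4)/(((4² - 9*17 - 3*4 + 4*17)/(-3 + 4))) = 491 + (-8 + 8)/(((16 - 153 - 12 + 68)/1)) = 491 + 0/((1*(-81))) = 491 + 0/(-81) = 491 + 0*(-1/81) = 491 + 0 = 491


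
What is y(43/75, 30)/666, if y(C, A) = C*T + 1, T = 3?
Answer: 34/8325 ≈ 0.0040841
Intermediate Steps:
y(C, A) = 1 + 3*C (y(C, A) = C*3 + 1 = 3*C + 1 = 1 + 3*C)
y(43/75, 30)/666 = (1 + 3*(43/75))/666 = (1 + 3*(43*(1/75)))*(1/666) = (1 + 3*(43/75))*(1/666) = (1 + 43/25)*(1/666) = (68/25)*(1/666) = 34/8325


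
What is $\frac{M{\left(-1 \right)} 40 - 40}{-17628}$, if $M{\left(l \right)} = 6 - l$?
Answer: $- \frac{20}{1469} \approx -0.013615$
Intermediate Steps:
$\frac{M{\left(-1 \right)} 40 - 40}{-17628} = \frac{\left(6 - -1\right) 40 - 40}{-17628} = \left(\left(6 + 1\right) 40 - 40\right) \left(- \frac{1}{17628}\right) = \left(7 \cdot 40 - 40\right) \left(- \frac{1}{17628}\right) = \left(280 - 40\right) \left(- \frac{1}{17628}\right) = 240 \left(- \frac{1}{17628}\right) = - \frac{20}{1469}$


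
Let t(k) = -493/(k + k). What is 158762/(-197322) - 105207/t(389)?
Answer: 8075466914573/48639873 ≈ 1.6603e+5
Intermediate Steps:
t(k) = -493/(2*k) (t(k) = -493*1/(2*k) = -493/(2*k))
158762/(-197322) - 105207/t(389) = 158762/(-197322) - 105207/((-493/2/389)) = 158762*(-1/197322) - 105207/((-493/2*1/389)) = -79381/98661 - 105207/(-493/778) = -79381/98661 - 105207*(-778/493) = -79381/98661 + 81851046/493 = 8075466914573/48639873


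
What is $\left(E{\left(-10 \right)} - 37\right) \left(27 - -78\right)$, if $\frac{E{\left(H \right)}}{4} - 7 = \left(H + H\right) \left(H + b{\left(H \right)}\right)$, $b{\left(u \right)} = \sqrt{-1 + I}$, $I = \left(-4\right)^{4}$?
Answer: $83055 - 8400 \sqrt{255} \approx -51082.0$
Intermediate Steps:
$I = 256$
$b{\left(u \right)} = \sqrt{255}$ ($b{\left(u \right)} = \sqrt{-1 + 256} = \sqrt{255}$)
$E{\left(H \right)} = 28 + 8 H \left(H + \sqrt{255}\right)$ ($E{\left(H \right)} = 28 + 4 \left(H + H\right) \left(H + \sqrt{255}\right) = 28 + 4 \cdot 2 H \left(H + \sqrt{255}\right) = 28 + 8 H \left(H + \sqrt{255}\right)$)
$\left(E{\left(-10 \right)} - 37\right) \left(27 - -78\right) = \left(\left(28 + 8 \left(-10\right)^{2} + 8 \left(-10\right) \sqrt{255}\right) - 37\right) \left(27 - -78\right) = \left(\left(28 + 8 \cdot 100 - 80 \sqrt{255}\right) - 37\right) \left(27 + 78\right) = \left(\left(28 + 800 - 80 \sqrt{255}\right) - 37\right) 105 = \left(\left(828 - 80 \sqrt{255}\right) - 37\right) 105 = \left(791 - 80 \sqrt{255}\right) 105 = 83055 - 8400 \sqrt{255}$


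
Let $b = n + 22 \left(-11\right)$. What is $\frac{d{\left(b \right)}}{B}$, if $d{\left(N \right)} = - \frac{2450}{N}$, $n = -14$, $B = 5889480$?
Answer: $\frac{245}{150770688} \approx 1.625 \cdot 10^{-6}$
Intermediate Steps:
$b = -256$ ($b = -14 + 22 \left(-11\right) = -14 - 242 = -256$)
$\frac{d{\left(b \right)}}{B} = \frac{\left(-2450\right) \frac{1}{-256}}{5889480} = \left(-2450\right) \left(- \frac{1}{256}\right) \frac{1}{5889480} = \frac{1225}{128} \cdot \frac{1}{5889480} = \frac{245}{150770688}$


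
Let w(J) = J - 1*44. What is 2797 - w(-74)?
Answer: 2915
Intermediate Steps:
w(J) = -44 + J (w(J) = J - 44 = -44 + J)
2797 - w(-74) = 2797 - (-44 - 74) = 2797 - 1*(-118) = 2797 + 118 = 2915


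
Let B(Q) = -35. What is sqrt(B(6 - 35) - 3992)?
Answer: I*sqrt(4027) ≈ 63.459*I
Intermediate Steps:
sqrt(B(6 - 35) - 3992) = sqrt(-35 - 3992) = sqrt(-4027) = I*sqrt(4027)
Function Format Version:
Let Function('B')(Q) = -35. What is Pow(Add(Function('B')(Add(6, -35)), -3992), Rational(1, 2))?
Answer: Mul(I, Pow(4027, Rational(1, 2))) ≈ Mul(63.459, I)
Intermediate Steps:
Pow(Add(Function('B')(Add(6, -35)), -3992), Rational(1, 2)) = Pow(Add(-35, -3992), Rational(1, 2)) = Pow(-4027, Rational(1, 2)) = Mul(I, Pow(4027, Rational(1, 2)))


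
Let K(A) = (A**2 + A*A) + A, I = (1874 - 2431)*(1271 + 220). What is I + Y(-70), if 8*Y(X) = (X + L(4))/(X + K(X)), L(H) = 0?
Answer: -916857649/1104 ≈ -8.3049e+5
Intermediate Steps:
I = -830487 (I = -557*1491 = -830487)
K(A) = A + 2*A**2 (K(A) = (A**2 + A**2) + A = 2*A**2 + A = A + 2*A**2)
Y(X) = X/(8*(X + X*(1 + 2*X))) (Y(X) = ((X + 0)/(X + X*(1 + 2*X)))/8 = (X/(X + X*(1 + 2*X)))/8 = X/(8*(X + X*(1 + 2*X))))
I + Y(-70) = -830487 + 1/(16*(1 - 70)) = -830487 + (1/16)/(-69) = -830487 + (1/16)*(-1/69) = -830487 - 1/1104 = -916857649/1104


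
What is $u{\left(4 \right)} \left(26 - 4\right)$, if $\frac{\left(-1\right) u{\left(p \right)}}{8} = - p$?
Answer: $704$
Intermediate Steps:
$u{\left(p \right)} = 8 p$ ($u{\left(p \right)} = - 8 \left(- p\right) = 8 p$)
$u{\left(4 \right)} \left(26 - 4\right) = 8 \cdot 4 \left(26 - 4\right) = 32 \cdot 22 = 704$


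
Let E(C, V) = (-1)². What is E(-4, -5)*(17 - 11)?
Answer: 6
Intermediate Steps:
E(C, V) = 1
E(-4, -5)*(17 - 11) = 1*(17 - 11) = 1*6 = 6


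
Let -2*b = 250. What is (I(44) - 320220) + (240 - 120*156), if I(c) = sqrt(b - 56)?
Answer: -338700 + I*sqrt(181) ≈ -3.387e+5 + 13.454*I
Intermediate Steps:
b = -125 (b = -1/2*250 = -125)
I(c) = I*sqrt(181) (I(c) = sqrt(-125 - 56) = sqrt(-181) = I*sqrt(181))
(I(44) - 320220) + (240 - 120*156) = (I*sqrt(181) - 320220) + (240 - 120*156) = (-320220 + I*sqrt(181)) + (240 - 18720) = (-320220 + I*sqrt(181)) - 18480 = -338700 + I*sqrt(181)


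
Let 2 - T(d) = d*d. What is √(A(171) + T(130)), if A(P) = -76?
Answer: 3*I*√1886 ≈ 130.28*I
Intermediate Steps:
T(d) = 2 - d² (T(d) = 2 - d*d = 2 - d²)
√(A(171) + T(130)) = √(-76 + (2 - 1*130²)) = √(-76 + (2 - 1*16900)) = √(-76 + (2 - 16900)) = √(-76 - 16898) = √(-16974) = 3*I*√1886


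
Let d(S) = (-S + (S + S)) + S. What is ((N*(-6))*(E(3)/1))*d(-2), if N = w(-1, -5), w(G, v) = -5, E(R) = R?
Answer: -360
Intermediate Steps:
d(S) = 2*S (d(S) = (-S + 2*S) + S = S + S = 2*S)
N = -5
((N*(-6))*(E(3)/1))*d(-2) = ((-5*(-6))*(3/1))*(2*(-2)) = (30*(3*1))*(-4) = (30*3)*(-4) = 90*(-4) = -360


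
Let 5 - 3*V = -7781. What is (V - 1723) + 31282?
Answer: 96463/3 ≈ 32154.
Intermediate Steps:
V = 7786/3 (V = 5/3 - ⅓*(-7781) = 5/3 + 7781/3 = 7786/3 ≈ 2595.3)
(V - 1723) + 31282 = (7786/3 - 1723) + 31282 = 2617/3 + 31282 = 96463/3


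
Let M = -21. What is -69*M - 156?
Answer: 1293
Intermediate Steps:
-69*M - 156 = -69*(-21) - 156 = 1449 - 156 = 1293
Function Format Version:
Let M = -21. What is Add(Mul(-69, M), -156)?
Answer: 1293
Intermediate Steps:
Add(Mul(-69, M), -156) = Add(Mul(-69, -21), -156) = Add(1449, -156) = 1293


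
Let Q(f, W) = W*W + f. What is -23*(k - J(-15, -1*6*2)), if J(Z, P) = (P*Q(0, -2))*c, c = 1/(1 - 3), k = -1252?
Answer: 29348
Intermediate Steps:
Q(f, W) = f + W² (Q(f, W) = W² + f = f + W²)
c = -½ (c = 1/(-2) = -½ ≈ -0.50000)
J(Z, P) = -2*P (J(Z, P) = (P*(0 + (-2)²))*(-½) = (P*(0 + 4))*(-½) = (P*4)*(-½) = (4*P)*(-½) = -2*P)
-23*(k - J(-15, -1*6*2)) = -23*(-1252 - (-2)*-1*6*2) = -23*(-1252 - (-2)*(-6*2)) = -23*(-1252 - (-2)*(-12)) = -23*(-1252 - 1*24) = -23*(-1252 - 24) = -23*(-1276) = 29348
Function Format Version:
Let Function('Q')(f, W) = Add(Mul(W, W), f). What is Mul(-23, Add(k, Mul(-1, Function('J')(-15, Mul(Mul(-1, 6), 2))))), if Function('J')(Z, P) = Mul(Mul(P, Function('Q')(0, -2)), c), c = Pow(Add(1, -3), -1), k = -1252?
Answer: 29348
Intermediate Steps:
Function('Q')(f, W) = Add(f, Pow(W, 2)) (Function('Q')(f, W) = Add(Pow(W, 2), f) = Add(f, Pow(W, 2)))
c = Rational(-1, 2) (c = Pow(-2, -1) = Rational(-1, 2) ≈ -0.50000)
Function('J')(Z, P) = Mul(-2, P) (Function('J')(Z, P) = Mul(Mul(P, Add(0, Pow(-2, 2))), Rational(-1, 2)) = Mul(Mul(P, Add(0, 4)), Rational(-1, 2)) = Mul(Mul(P, 4), Rational(-1, 2)) = Mul(Mul(4, P), Rational(-1, 2)) = Mul(-2, P))
Mul(-23, Add(k, Mul(-1, Function('J')(-15, Mul(Mul(-1, 6), 2))))) = Mul(-23, Add(-1252, Mul(-1, Mul(-2, Mul(Mul(-1, 6), 2))))) = Mul(-23, Add(-1252, Mul(-1, Mul(-2, Mul(-6, 2))))) = Mul(-23, Add(-1252, Mul(-1, Mul(-2, -12)))) = Mul(-23, Add(-1252, Mul(-1, 24))) = Mul(-23, Add(-1252, -24)) = Mul(-23, -1276) = 29348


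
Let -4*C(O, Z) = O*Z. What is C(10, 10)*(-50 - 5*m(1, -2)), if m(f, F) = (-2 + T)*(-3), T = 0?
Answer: 2000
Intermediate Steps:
C(O, Z) = -O*Z/4
m(f, F) = 6 (m(f, F) = (-2 + 0)*(-3) = -2*(-3) = 6)
C(10, 10)*(-50 - 5*m(1, -2)) = (-1/4*10*10)*(-50 - 5*6) = -25*(-50 - 30) = -25*(-80) = 2000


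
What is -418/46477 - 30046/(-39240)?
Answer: 690022811/911878740 ≈ 0.75670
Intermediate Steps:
-418/46477 - 30046/(-39240) = -418*1/46477 - 30046*(-1/39240) = -418/46477 + 15023/19620 = 690022811/911878740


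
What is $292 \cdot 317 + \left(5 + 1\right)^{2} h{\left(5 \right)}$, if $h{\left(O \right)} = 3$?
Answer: $92672$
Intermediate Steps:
$292 \cdot 317 + \left(5 + 1\right)^{2} h{\left(5 \right)} = 292 \cdot 317 + \left(5 + 1\right)^{2} \cdot 3 = 92564 + 6^{2} \cdot 3 = 92564 + 36 \cdot 3 = 92564 + 108 = 92672$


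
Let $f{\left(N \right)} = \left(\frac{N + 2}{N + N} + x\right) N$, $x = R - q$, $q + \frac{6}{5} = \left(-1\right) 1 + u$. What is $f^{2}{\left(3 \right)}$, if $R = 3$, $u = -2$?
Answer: $\frac{58081}{100} \approx 580.81$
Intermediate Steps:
$q = - \frac{21}{5}$ ($q = - \frac{6}{5} - 3 = - \frac{21}{5} \approx -4.2$)
$x = \frac{36}{5}$ ($x = 3 - - \frac{21}{5} = 3 + \frac{21}{5} = \frac{36}{5} \approx 7.2$)
$f{\left(N \right)} = N \left(\frac{36}{5} + \frac{2 + N}{2 N}\right)$ ($f{\left(N \right)} = \left(\frac{N + 2}{N + N} + \frac{36}{5}\right) N = \left(\frac{2 + N}{2 N} + \frac{36}{5}\right) N = \left(\frac{36}{5} + \frac{2 + N}{2 N}\right) N = N \left(\frac{36}{5} + \frac{2 + N}{2 N}\right)$)
$f^{2}{\left(3 \right)} = \left(1 + \frac{77}{10} \cdot 3\right)^{2} = \left(1 + \frac{231}{10}\right)^{2} = \left(\frac{241}{10}\right)^{2} = \frac{58081}{100}$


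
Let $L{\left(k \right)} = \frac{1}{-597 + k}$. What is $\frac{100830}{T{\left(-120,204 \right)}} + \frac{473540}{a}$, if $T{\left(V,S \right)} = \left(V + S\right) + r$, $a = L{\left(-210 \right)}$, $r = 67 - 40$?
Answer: $- \frac{14139397250}{37} \approx -3.8215 \cdot 10^{8}$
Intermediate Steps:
$r = 27$ ($r = 67 - 40 = 27$)
$a = - \frac{1}{807}$ ($a = \frac{1}{-597 - 210} = \frac{1}{-807} = - \frac{1}{807} \approx -0.0012392$)
$T{\left(V,S \right)} = 27 + S + V$ ($T{\left(V,S \right)} = \left(V + S\right) + 27 = \left(S + V\right) + 27 = 27 + S + V$)
$\frac{100830}{T{\left(-120,204 \right)}} + \frac{473540}{a} = \frac{100830}{27 + 204 - 120} + \frac{473540}{- \frac{1}{807}} = \frac{100830}{111} + 473540 \left(-807\right) = 100830 \cdot \frac{1}{111} - 382146780 = \frac{33610}{37} - 382146780 = - \frac{14139397250}{37}$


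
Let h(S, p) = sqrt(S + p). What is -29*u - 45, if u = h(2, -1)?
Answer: -74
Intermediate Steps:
u = 1 (u = sqrt(2 - 1) = sqrt(1) = 1)
-29*u - 45 = -29*1 - 45 = -29 - 45 = -74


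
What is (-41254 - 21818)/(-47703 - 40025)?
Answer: 3942/5483 ≈ 0.71895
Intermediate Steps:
(-41254 - 21818)/(-47703 - 40025) = -63072/(-87728) = -63072*(-1/87728) = 3942/5483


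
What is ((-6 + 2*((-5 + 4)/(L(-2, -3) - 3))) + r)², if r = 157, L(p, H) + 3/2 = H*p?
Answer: 201601/9 ≈ 22400.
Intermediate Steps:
L(p, H) = -3/2 + H*p
((-6 + 2*((-5 + 4)/(L(-2, -3) - 3))) + r)² = ((-6 + 2*((-5 + 4)/((-3/2 - 3*(-2)) - 3))) + 157)² = ((-6 + 2*(-1/((-3/2 + 6) - 3))) + 157)² = ((-6 + 2*(-1/(9/2 - 3))) + 157)² = ((-6 + 2*(-1/3/2)) + 157)² = ((-6 + 2*(-1*⅔)) + 157)² = ((-6 + 2*(-⅔)) + 157)² = ((-6 - 4/3) + 157)² = (-22/3 + 157)² = (449/3)² = 201601/9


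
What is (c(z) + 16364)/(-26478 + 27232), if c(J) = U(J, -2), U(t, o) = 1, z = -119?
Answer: 16365/754 ≈ 21.704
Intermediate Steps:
c(J) = 1
(c(z) + 16364)/(-26478 + 27232) = (1 + 16364)/(-26478 + 27232) = 16365/754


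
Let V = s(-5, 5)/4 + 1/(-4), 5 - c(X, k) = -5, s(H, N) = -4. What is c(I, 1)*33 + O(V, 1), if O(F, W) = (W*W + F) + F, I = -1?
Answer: 657/2 ≈ 328.50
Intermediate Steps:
c(X, k) = 10 (c(X, k) = 5 - 1*(-5) = 5 + 5 = 10)
V = -5/4 (V = -4/4 + 1/(-4) = -4*1/4 + 1*(-1/4) = -1 - 1/4 = -5/4 ≈ -1.2500)
O(F, W) = W**2 + 2*F (O(F, W) = (W**2 + F) + F = (F + W**2) + F = W**2 + 2*F)
c(I, 1)*33 + O(V, 1) = 10*33 + (1**2 + 2*(-5/4)) = 330 + (1 - 5/2) = 330 - 3/2 = 657/2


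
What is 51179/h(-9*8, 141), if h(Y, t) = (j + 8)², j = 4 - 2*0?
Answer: 51179/144 ≈ 355.41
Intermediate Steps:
j = 4 (j = 4 + 0 = 4)
h(Y, t) = 144 (h(Y, t) = (4 + 8)² = 12² = 144)
51179/h(-9*8, 141) = 51179/144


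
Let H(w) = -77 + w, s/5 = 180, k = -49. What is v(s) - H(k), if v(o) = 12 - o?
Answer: -762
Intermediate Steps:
s = 900 (s = 5*180 = 900)
v(s) - H(k) = (12 - 1*900) - (-77 - 49) = (12 - 900) - 1*(-126) = -888 + 126 = -762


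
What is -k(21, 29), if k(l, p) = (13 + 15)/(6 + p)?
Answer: -4/5 ≈ -0.80000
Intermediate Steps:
k(l, p) = 28/(6 + p)
-k(21, 29) = -28/(6 + 29) = -28/35 = -1*4/5 = -4/5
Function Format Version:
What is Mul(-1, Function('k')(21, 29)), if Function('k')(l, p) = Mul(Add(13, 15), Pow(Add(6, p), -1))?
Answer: Rational(-4, 5) ≈ -0.80000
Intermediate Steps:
Function('k')(l, p) = Mul(28, Pow(Add(6, p), -1))
Mul(-1, Function('k')(21, 29)) = Mul(-1, Mul(28, Pow(Add(6, 29), -1))) = Mul(-1, Mul(28, Pow(35, -1))) = Mul(-1, Mul(28, Rational(1, 35))) = Mul(-1, Rational(4, 5)) = Rational(-4, 5)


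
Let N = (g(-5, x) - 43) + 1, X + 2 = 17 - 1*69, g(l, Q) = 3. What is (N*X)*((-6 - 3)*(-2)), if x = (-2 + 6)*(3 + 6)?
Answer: 37908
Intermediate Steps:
x = 36 (x = 4*9 = 36)
X = -54 (X = -2 + (17 - 1*69) = -2 + (17 - 69) = -2 - 52 = -54)
N = -39 (N = (3 - 43) + 1 = -40 + 1 = -39)
(N*X)*((-6 - 3)*(-2)) = (-39*(-54))*((-6 - 3)*(-2)) = 2106*(-9*(-2)) = 2106*18 = 37908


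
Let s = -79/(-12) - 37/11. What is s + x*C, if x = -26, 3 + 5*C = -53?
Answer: 194317/660 ≈ 294.42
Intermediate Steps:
C = -56/5 (C = -⅗ + (⅕)*(-53) = -⅗ - 53/5 = -56/5 ≈ -11.200)
s = 425/132 (s = -79*(-1/12) - 37*1/11 = 79/12 - 37/11 = 425/132 ≈ 3.2197)
s + x*C = 425/132 - 26*(-56/5) = 425/132 + 1456/5 = 194317/660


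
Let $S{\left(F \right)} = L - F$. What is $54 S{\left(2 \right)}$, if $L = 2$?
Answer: $0$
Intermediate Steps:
$S{\left(F \right)} = 2 - F$
$54 S{\left(2 \right)} = 54 \left(2 - 2\right) = 54 \cdot 0 = 0$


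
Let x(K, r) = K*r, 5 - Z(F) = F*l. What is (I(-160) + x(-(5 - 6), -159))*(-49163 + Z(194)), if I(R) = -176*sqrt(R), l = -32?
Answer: 6829050 + 30236800*I*sqrt(10) ≈ 6.829e+6 + 9.5617e+7*I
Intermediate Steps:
Z(F) = 5 + 32*F (Z(F) = 5 - F*(-32) = 5 - (-32)*F = 5 + 32*F)
(I(-160) + x(-(5 - 6), -159))*(-49163 + Z(194)) = (-704*I*sqrt(10) - (5 - 6)*(-159))*(-49163 + (5 + 32*194)) = (-704*I*sqrt(10) - 1*(-1)*(-159))*(-49163 + (5 + 6208)) = (-704*I*sqrt(10) + 1*(-159))*(-49163 + 6213) = (-704*I*sqrt(10) - 159)*(-42950) = (-159 - 704*I*sqrt(10))*(-42950) = 6829050 + 30236800*I*sqrt(10)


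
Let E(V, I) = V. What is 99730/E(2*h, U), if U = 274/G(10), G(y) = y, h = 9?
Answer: 49865/9 ≈ 5540.6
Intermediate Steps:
U = 137/5 (U = 274/10 = 274*(1/10) = 137/5 ≈ 27.400)
99730/E(2*h, U) = 99730/((2*9)) = 99730/18 = 99730*(1/18) = 49865/9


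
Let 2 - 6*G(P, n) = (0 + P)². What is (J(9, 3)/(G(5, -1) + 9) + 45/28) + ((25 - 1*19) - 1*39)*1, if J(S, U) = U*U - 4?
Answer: -26409/868 ≈ -30.425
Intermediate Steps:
J(S, U) = -4 + U² (J(S, U) = U² - 4 = -4 + U²)
G(P, n) = ⅓ - P²/6 (G(P, n) = ⅓ - (0 + P)²/6 = ⅓ - P²/6)
(J(9, 3)/(G(5, -1) + 9) + 45/28) + ((25 - 1*19) - 1*39)*1 = ((-4 + 3²)/((⅓ - ⅙*5²) + 9) + 45/28) + ((25 - 1*19) - 1*39)*1 = ((-4 + 9)/((⅓ - ⅙*25) + 9) + 45*(1/28)) + ((25 - 19) - 39)*1 = (5/((⅓ - 25/6) + 9) + 45/28) + (6 - 39)*1 = (5/(-23/6 + 9) + 45/28) - 33*1 = (5/(31/6) + 45/28) - 33 = (5*(6/31) + 45/28) - 33 = (30/31 + 45/28) - 33 = 2235/868 - 33 = -26409/868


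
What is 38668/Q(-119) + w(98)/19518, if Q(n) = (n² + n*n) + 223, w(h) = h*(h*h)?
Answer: 1534502648/30952295 ≈ 49.576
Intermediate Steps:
w(h) = h³ (w(h) = h*h² = h³)
Q(n) = 223 + 2*n² (Q(n) = (n² + n²) + 223 = 2*n² + 223 = 223 + 2*n²)
38668/Q(-119) + w(98)/19518 = 38668/(223 + 2*(-119)²) + 98³/19518 = 38668/(223 + 2*14161) + 941192*(1/19518) = 38668/(223 + 28322) + 470596/9759 = 38668/28545 + 470596/9759 = 1534502648/30952295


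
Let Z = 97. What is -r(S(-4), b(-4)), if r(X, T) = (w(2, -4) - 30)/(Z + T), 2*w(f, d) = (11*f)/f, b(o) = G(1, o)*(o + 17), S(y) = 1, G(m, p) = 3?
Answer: 49/272 ≈ 0.18015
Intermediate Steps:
b(o) = 51 + 3*o (b(o) = 3*(o + 17) = 3*(17 + o) = 51 + 3*o)
w(f, d) = 11/2 (w(f, d) = ((11*f)/f)/2 = (½)*11 = 11/2)
r(X, T) = -49/(2*(97 + T)) (r(X, T) = (11/2 - 30)/(97 + T) = -49/(2*(97 + T)))
-r(S(-4), b(-4)) = -(-49)/(194 + 2*(51 + 3*(-4))) = -(-49)/(194 + 2*(51 - 12)) = -(-49)/(194 + 2*39) = -(-49)/(194 + 78) = -(-49)/272 = -1*(-49/272) = 49/272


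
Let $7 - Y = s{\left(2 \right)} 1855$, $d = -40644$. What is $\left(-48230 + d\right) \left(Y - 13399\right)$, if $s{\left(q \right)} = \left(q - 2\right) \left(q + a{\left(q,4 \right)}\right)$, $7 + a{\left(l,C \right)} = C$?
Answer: $1190200608$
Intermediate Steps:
$a{\left(l,C \right)} = -7 + C$
$s{\left(q \right)} = \left(-3 + q\right) \left(-2 + q\right)$ ($s{\left(q \right)} = \left(q - 2\right) \left(q + \left(-7 + 4\right)\right) = \left(-2 + q\right) \left(q - 3\right) = \left(-2 + q\right) \left(-3 + q\right) = \left(-3 + q\right) \left(-2 + q\right)$)
$Y = 7$ ($Y = 7 - \left(6 + 2^{2} - 10\right) 1855 = 7 - \left(6 + 4 - 10\right) 1855 = 7 - 0 \cdot 1855 = 7 - 0 = 7 + 0 = 7$)
$\left(-48230 + d\right) \left(Y - 13399\right) = \left(-48230 - 40644\right) \left(7 - 13399\right) = \left(-88874\right) \left(-13392\right) = 1190200608$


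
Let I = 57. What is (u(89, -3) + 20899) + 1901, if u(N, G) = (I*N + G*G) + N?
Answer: 27971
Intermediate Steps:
u(N, G) = G² + 58*N (u(N, G) = (57*N + G*G) + N = (57*N + G²) + N = (G² + 57*N) + N = G² + 58*N)
(u(89, -3) + 20899) + 1901 = (((-3)² + 58*89) + 20899) + 1901 = ((9 + 5162) + 20899) + 1901 = (5171 + 20899) + 1901 = 26070 + 1901 = 27971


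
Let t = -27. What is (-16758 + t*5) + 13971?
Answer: -2922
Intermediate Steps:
(-16758 + t*5) + 13971 = (-16758 - 27*5) + 13971 = (-16758 - 135) + 13971 = -16893 + 13971 = -2922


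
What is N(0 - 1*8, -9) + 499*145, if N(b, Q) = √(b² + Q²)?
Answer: 72355 + √145 ≈ 72367.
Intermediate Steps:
N(b, Q) = √(Q² + b²)
N(0 - 1*8, -9) + 499*145 = √((-9)² + (0 - 1*8)²) + 499*145 = √(81 + (0 - 8)²) + 72355 = √(81 + (-8)²) + 72355 = √(81 + 64) + 72355 = √145 + 72355 = 72355 + √145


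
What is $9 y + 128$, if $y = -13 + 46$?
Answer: $425$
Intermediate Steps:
$y = 33$
$9 y + 128 = 9 \cdot 33 + 128 = 297 + 128 = 425$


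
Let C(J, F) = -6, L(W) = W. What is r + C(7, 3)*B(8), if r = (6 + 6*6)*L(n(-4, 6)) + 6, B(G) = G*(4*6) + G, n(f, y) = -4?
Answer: -1362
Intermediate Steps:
B(G) = 25*G (B(G) = G*24 + G = 24*G + G = 25*G)
r = -162 (r = (6 + 6*6)*(-4) + 6 = (6 + 36)*(-4) + 6 = 42*(-4) + 6 = -168 + 6 = -162)
r + C(7, 3)*B(8) = -162 - 150*8 = -162 - 6*200 = -162 - 1200 = -1362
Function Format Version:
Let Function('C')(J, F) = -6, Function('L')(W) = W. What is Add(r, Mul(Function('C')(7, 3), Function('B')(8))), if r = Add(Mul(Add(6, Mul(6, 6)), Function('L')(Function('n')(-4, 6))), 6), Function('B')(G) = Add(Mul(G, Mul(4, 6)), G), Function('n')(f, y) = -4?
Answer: -1362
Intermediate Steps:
Function('B')(G) = Mul(25, G) (Function('B')(G) = Add(Mul(G, 24), G) = Add(Mul(24, G), G) = Mul(25, G))
r = -162 (r = Add(Mul(Add(6, Mul(6, 6)), -4), 6) = Add(Mul(Add(6, 36), -4), 6) = Add(Mul(42, -4), 6) = Add(-168, 6) = -162)
Add(r, Mul(Function('C')(7, 3), Function('B')(8))) = Add(-162, Mul(-6, Mul(25, 8))) = Add(-162, Mul(-6, 200)) = Add(-162, -1200) = -1362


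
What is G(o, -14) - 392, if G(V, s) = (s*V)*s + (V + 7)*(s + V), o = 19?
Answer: 3462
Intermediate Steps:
G(V, s) = V*s² + (7 + V)*(V + s) (G(V, s) = (V*s)*s + (7 + V)*(V + s) = V*s² + (7 + V)*(V + s))
G(o, -14) - 392 = (19² + 7*19 + 7*(-14) + 19*(-14) + 19*(-14)²) - 392 = (361 + 133 - 98 - 266 + 19*196) - 392 = (361 + 133 - 98 - 266 + 3724) - 392 = 3854 - 392 = 3462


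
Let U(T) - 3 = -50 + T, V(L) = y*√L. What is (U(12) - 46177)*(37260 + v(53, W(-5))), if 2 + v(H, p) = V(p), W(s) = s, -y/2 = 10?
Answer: -1721766696 + 924240*I*√5 ≈ -1.7218e+9 + 2.0667e+6*I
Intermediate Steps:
y = -20 (y = -2*10 = -20)
V(L) = -20*√L
v(H, p) = -2 - 20*√p
U(T) = -47 + T (U(T) = 3 + (-50 + T) = -47 + T)
(U(12) - 46177)*(37260 + v(53, W(-5))) = ((-47 + 12) - 46177)*(37260 + (-2 - 20*I*√5)) = (-35 - 46177)*(37260 + (-2 - 20*I*√5)) = -46212*(37260 + (-2 - 20*I*√5)) = -46212*(37258 - 20*I*√5) = -1721766696 + 924240*I*√5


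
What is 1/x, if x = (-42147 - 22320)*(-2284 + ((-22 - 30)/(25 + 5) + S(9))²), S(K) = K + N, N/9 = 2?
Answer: 25/2652165217 ≈ 9.4263e-9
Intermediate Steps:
N = 18 (N = 9*2 = 18)
S(K) = 18 + K (S(K) = K + 18 = 18 + K)
x = 2652165217/25 (x = (-42147 - 22320)*(-2284 + ((-22 - 30)/(25 + 5) + (18 + 9))²) = -64467*(-2284 + (-52/30 + 27)²) = -64467*(-2284 + (-52*1/30 + 27)²) = -64467*(-2284 + (-26/15 + 27)²) = -64467*(-2284 + (379/15)²) = -64467*(-2284 + 143641/225) = -64467*(-370259/225) = 2652165217/25 ≈ 1.0609e+8)
1/x = 1/(2652165217/25) = 25/2652165217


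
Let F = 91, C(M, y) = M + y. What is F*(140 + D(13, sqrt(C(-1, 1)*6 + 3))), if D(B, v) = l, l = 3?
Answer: 13013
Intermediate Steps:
D(B, v) = 3
F*(140 + D(13, sqrt(C(-1, 1)*6 + 3))) = 91*(140 + 3) = 91*143 = 13013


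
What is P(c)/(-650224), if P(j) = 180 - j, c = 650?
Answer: 235/325112 ≈ 0.00072283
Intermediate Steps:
P(c)/(-650224) = (180 - 1*650)/(-650224) = (180 - 650)*(-1/650224) = -470*(-1/650224) = 235/325112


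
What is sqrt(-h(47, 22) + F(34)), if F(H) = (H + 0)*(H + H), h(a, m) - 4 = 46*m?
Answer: 36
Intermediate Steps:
h(a, m) = 4 + 46*m
F(H) = 2*H**2 (F(H) = H*(2*H) = 2*H**2)
sqrt(-h(47, 22) + F(34)) = sqrt(-(4 + 46*22) + 2*34**2) = sqrt(-(4 + 1012) + 2*1156) = sqrt(-1*1016 + 2312) = sqrt(-1016 + 2312) = sqrt(1296) = 36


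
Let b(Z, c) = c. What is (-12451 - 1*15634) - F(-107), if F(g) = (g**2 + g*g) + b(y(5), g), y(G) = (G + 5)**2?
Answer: -50876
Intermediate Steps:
y(G) = (5 + G)**2
F(g) = g + 2*g**2 (F(g) = (g**2 + g*g) + g = (g**2 + g**2) + g = 2*g**2 + g = g + 2*g**2)
(-12451 - 1*15634) - F(-107) = (-12451 - 1*15634) - (-107)*(1 + 2*(-107)) = (-12451 - 15634) - (-107)*(1 - 214) = -28085 - (-107)*(-213) = -28085 - 1*22791 = -28085 - 22791 = -50876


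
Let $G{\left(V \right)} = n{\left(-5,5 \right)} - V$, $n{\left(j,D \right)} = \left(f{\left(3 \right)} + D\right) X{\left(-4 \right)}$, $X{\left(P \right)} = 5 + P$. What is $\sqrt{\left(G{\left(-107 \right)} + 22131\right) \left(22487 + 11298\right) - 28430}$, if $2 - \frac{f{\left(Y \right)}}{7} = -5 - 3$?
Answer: $5 \sqrt{30152651} \approx 27456.0$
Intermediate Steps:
$f{\left(Y \right)} = 70$ ($f{\left(Y \right)} = 14 - 7 \left(-5 - 3\right) = 14 - -56 = 14 + 56 = 70$)
$n{\left(j,D \right)} = 70 + D$ ($n{\left(j,D \right)} = \left(70 + D\right) \left(5 - 4\right) = \left(70 + D\right) 1 = 70 + D$)
$G{\left(V \right)} = 75 - V$ ($G{\left(V \right)} = \left(70 + 5\right) - V = 75 - V$)
$\sqrt{\left(G{\left(-107 \right)} + 22131\right) \left(22487 + 11298\right) - 28430} = \sqrt{\left(\left(75 - -107\right) + 22131\right) \left(22487 + 11298\right) - 28430} = \sqrt{\left(\left(75 + 107\right) + 22131\right) 33785 - 28430} = \sqrt{\left(182 + 22131\right) 33785 - 28430} = \sqrt{22313 \cdot 33785 - 28430} = \sqrt{753844705 - 28430} = \sqrt{753816275} = 5 \sqrt{30152651}$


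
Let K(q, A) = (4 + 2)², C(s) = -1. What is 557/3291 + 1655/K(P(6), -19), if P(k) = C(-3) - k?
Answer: 1822219/39492 ≈ 46.141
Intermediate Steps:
P(k) = -1 - k
K(q, A) = 36 (K(q, A) = 6² = 36)
557/3291 + 1655/K(P(6), -19) = 557/3291 + 1655/36 = 1822219/39492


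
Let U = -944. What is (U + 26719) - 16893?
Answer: 8882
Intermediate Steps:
(U + 26719) - 16893 = (-944 + 26719) - 16893 = 25775 - 16893 = 8882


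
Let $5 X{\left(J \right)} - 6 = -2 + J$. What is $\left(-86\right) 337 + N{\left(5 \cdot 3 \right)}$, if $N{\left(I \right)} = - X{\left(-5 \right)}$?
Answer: $- \frac{144909}{5} \approx -28982.0$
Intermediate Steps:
$X{\left(J \right)} = \frac{4}{5} + \frac{J}{5}$ ($X{\left(J \right)} = \frac{6}{5} + \frac{-2 + J}{5} = \frac{6}{5} + \left(- \frac{2}{5} + \frac{J}{5}\right) = \frac{4}{5} + \frac{J}{5}$)
$N{\left(I \right)} = \frac{1}{5}$ ($N{\left(I \right)} = - (\frac{4}{5} + \frac{1}{5} \left(-5\right)) = - (\frac{4}{5} - 1) = \left(-1\right) \left(- \frac{1}{5}\right) = \frac{1}{5}$)
$\left(-86\right) 337 + N{\left(5 \cdot 3 \right)} = \left(-86\right) 337 + \frac{1}{5} = -28982 + \frac{1}{5} = - \frac{144909}{5}$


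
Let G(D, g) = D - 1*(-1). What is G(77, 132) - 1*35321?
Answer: -35243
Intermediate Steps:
G(D, g) = 1 + D (G(D, g) = D + 1 = 1 + D)
G(77, 132) - 1*35321 = (1 + 77) - 1*35321 = 78 - 35321 = -35243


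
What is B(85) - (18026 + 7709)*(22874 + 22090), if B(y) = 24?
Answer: -1157148516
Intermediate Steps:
B(85) - (18026 + 7709)*(22874 + 22090) = 24 - (18026 + 7709)*(22874 + 22090) = 24 - 25735*44964 = 24 - 1*1157148540 = 24 - 1157148540 = -1157148516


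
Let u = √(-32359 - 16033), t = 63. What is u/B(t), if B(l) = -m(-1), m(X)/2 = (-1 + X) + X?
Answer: I*√12098/3 ≈ 36.664*I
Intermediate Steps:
m(X) = -2 + 4*X (m(X) = 2*((-1 + X) + X) = 2*(-1 + 2*X) = -2 + 4*X)
u = 2*I*√12098 (u = √(-48392) = 2*I*√12098 ≈ 219.98*I)
B(l) = 6 (B(l) = -(-2 + 4*(-1)) = -(-2 - 4) = -1*(-6) = 6)
u/B(t) = (2*I*√12098)/6 = (2*I*√12098)*(⅙) = I*√12098/3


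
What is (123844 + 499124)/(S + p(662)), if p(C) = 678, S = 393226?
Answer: 77871/49238 ≈ 1.5815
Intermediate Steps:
(123844 + 499124)/(S + p(662)) = (123844 + 499124)/(393226 + 678) = 622968/393904 = 622968*(1/393904) = 77871/49238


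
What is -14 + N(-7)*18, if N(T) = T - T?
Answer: -14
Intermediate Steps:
N(T) = 0
-14 + N(-7)*18 = -14 + 0*18 = -14 + 0 = -14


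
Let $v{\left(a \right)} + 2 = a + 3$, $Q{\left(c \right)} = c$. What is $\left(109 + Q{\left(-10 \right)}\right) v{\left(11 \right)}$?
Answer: $1188$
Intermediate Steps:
$v{\left(a \right)} = 1 + a$ ($v{\left(a \right)} = -2 + \left(a + 3\right) = -2 + \left(3 + a\right) = 1 + a$)
$\left(109 + Q{\left(-10 \right)}\right) v{\left(11 \right)} = \left(109 - 10\right) \left(1 + 11\right) = 99 \cdot 12 = 1188$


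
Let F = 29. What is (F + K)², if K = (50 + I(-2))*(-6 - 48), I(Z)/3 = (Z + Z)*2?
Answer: 1890625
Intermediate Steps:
I(Z) = 12*Z (I(Z) = 3*((Z + Z)*2) = 3*((2*Z)*2) = 3*(4*Z) = 12*Z)
K = -1404 (K = (50 + 12*(-2))*(-6 - 48) = (50 - 24)*(-54) = 26*(-54) = -1404)
(F + K)² = (29 - 1404)² = (-1375)² = 1890625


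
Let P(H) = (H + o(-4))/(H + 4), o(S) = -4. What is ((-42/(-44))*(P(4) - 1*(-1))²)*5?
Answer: 105/22 ≈ 4.7727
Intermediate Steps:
P(H) = (-4 + H)/(4 + H) (P(H) = (H - 4)/(H + 4) = (-4 + H)/(4 + H))
((-42/(-44))*(P(4) - 1*(-1))²)*5 = ((-42/(-44))*((-4 + 4)/(4 + 4) - 1*(-1))²)*5 = ((-42*(-1/44))*(0/8 + 1)²)*5 = (21*((⅛)*0 + 1)²/22)*5 = (21*(0 + 1)²/22)*5 = ((21/22)*1²)*5 = ((21/22)*1)*5 = (21/22)*5 = 105/22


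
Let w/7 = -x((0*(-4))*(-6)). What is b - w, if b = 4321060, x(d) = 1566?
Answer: 4332022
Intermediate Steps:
w = -10962 (w = 7*(-1*1566) = 7*(-1566) = -10962)
b - w = 4321060 - 1*(-10962) = 4321060 + 10962 = 4332022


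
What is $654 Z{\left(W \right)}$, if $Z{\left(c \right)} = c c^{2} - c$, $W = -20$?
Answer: $-5218920$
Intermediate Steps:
$Z{\left(c \right)} = c^{3} - c$
$654 Z{\left(W \right)} = 654 \left(\left(-20\right)^{3} - -20\right) = 654 \left(-8000 + 20\right) = 654 \left(-7980\right) = -5218920$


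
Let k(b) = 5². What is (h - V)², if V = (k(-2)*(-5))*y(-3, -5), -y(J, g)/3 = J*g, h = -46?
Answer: 32160241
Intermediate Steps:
k(b) = 25
y(J, g) = -3*J*g
V = 5625 (V = (25*(-5))*(-3*(-3)*(-5)) = -125*(-45) = 5625)
(h - V)² = (-46 - 1*5625)² = (-46 - 5625)² = (-5671)² = 32160241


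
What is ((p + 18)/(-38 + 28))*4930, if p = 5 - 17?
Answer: -2958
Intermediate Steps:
p = -12
((p + 18)/(-38 + 28))*4930 = ((-12 + 18)/(-38 + 28))*4930 = (6/(-10))*4930 = (6*(-⅒))*4930 = -⅗*4930 = -2958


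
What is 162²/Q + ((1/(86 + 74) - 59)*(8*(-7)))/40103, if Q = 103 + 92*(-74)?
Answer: -13083329/3414484 ≈ -3.8317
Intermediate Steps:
Q = -6705 (Q = 103 - 6808 = -6705)
162²/Q + ((1/(86 + 74) - 59)*(8*(-7)))/40103 = 162²/(-6705) + ((1/(86 + 74) - 59)*(8*(-7)))/40103 = 26244*(-1/6705) + ((1/160 - 59)*(-56))*(1/40103) = -2916/745 + ((1/160 - 59)*(-56))*(1/40103) = -2916/745 - 9439/160*(-56)*(1/40103) = -2916/745 + (66073/20)*(1/40103) = -2916/745 + 9439/114580 = -13083329/3414484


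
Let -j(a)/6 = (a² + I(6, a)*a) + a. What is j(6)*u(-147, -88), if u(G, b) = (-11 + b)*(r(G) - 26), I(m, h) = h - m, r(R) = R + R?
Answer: -7983360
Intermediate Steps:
r(R) = 2*R
j(a) = -6*a - 6*a² - 6*a*(-6 + a) (j(a) = -6*((a² + (a - 1*6)*a) + a) = -6*((a² + (a - 6)*a) + a) = -6*((a² + (-6 + a)*a) + a) = -6*((a² + a*(-6 + a)) + a) = -6*(a + a² + a*(-6 + a)) = -6*a - 6*a² - 6*a*(-6 + a))
u(G, b) = (-26 + 2*G)*(-11 + b) (u(G, b) = (-11 + b)*(2*G - 26) = (-11 + b)*(-26 + 2*G) = (-26 + 2*G)*(-11 + b))
j(6)*u(-147, -88) = (6*6*(5 - 2*6))*(286 - 26*(-88) - 22*(-147) + 2*(-147)*(-88)) = (6*6*(5 - 12))*(286 + 2288 + 3234 + 25872) = (6*6*(-7))*31680 = -252*31680 = -7983360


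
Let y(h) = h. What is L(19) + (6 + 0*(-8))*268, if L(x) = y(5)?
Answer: 1613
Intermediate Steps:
L(x) = 5
L(19) + (6 + 0*(-8))*268 = 5 + (6 + 0*(-8))*268 = 5 + (6 + 0)*268 = 5 + 6*268 = 5 + 1608 = 1613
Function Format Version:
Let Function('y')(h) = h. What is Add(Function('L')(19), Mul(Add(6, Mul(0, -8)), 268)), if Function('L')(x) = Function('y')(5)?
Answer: 1613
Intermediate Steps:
Function('L')(x) = 5
Add(Function('L')(19), Mul(Add(6, Mul(0, -8)), 268)) = Add(5, Mul(Add(6, Mul(0, -8)), 268)) = Add(5, Mul(Add(6, 0), 268)) = Add(5, Mul(6, 268)) = Add(5, 1608) = 1613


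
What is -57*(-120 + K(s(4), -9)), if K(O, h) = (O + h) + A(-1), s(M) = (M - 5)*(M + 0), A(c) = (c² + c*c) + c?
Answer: 7524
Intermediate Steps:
A(c) = c + 2*c² (A(c) = (c² + c²) + c = 2*c² + c = c + 2*c²)
s(M) = M*(-5 + M) (s(M) = (-5 + M)*M = M*(-5 + M))
K(O, h) = 1 + O + h (K(O, h) = (O + h) - (1 + 2*(-1)) = (O + h) - (1 - 2) = (O + h) - 1*(-1) = (O + h) + 1 = 1 + O + h)
-57*(-120 + K(s(4), -9)) = -57*(-120 + (1 + 4*(-5 + 4) - 9)) = -57*(-120 + (1 + 4*(-1) - 9)) = -57*(-120 + (1 - 4 - 9)) = -57*(-120 - 12) = -57*(-132) = 7524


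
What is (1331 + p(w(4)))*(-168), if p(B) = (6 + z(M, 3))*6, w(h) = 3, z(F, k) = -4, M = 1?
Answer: -225624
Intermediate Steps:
p(B) = 12 (p(B) = (6 - 4)*6 = 2*6 = 12)
(1331 + p(w(4)))*(-168) = (1331 + 12)*(-168) = 1343*(-168) = -225624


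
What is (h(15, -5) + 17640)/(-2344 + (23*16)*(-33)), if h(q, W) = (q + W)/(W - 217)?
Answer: -1958035/1608168 ≈ -1.2176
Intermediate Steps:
h(q, W) = (W + q)/(-217 + W)
(h(15, -5) + 17640)/(-2344 + (23*16)*(-33)) = ((-5 + 15)/(-217 - 5) + 17640)/(-2344 + (23*16)*(-33)) = (10/(-222) + 17640)/(-2344 + 368*(-33)) = (-1/222*10 + 17640)/(-2344 - 12144) = (-5/111 + 17640)/(-14488) = (1958035/111)*(-1/14488) = -1958035/1608168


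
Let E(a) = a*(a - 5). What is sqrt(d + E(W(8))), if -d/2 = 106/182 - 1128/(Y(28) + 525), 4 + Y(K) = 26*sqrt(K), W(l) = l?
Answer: sqrt(117201994 + 9833096*sqrt(7))/(91*sqrt(521 + 52*sqrt(7))) ≈ 5.1245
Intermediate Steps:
Y(K) = -4 + 26*sqrt(K)
E(a) = a*(-5 + a)
d = -106/91 + 2256/(521 + 52*sqrt(7)) (d = -2*(106/182 - 1128/((-4 + 26*sqrt(28)) + 525)) = -2*(106*(1/182) - 1128/((-4 + 26*(2*sqrt(7))) + 525)) = -2*(53/91 - 1128/((-4 + 52*sqrt(7)) + 525)) = -2*(53/91 - 1128/(521 + 52*sqrt(7))) = -106/91 + 2256/(521 + 52*sqrt(7)) ≈ 2.2607)
sqrt(d + E(W(8))) = sqrt((26730946/7659561 - 39104*sqrt(7)/84171) + 8*(-5 + 8)) = sqrt((26730946/7659561 - 39104*sqrt(7)/84171) + 8*3) = sqrt((26730946/7659561 - 39104*sqrt(7)/84171) + 24) = sqrt(210560410/7659561 - 39104*sqrt(7)/84171)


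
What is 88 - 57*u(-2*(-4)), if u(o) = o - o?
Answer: 88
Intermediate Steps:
u(o) = 0
88 - 57*u(-2*(-4)) = 88 - 57*0 = 88 + 0 = 88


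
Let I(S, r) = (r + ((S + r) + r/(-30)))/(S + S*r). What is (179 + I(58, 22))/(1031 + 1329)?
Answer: 3583309/47223600 ≈ 0.075880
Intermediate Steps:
I(S, r) = (S + 59*r/30)/(S + S*r) (I(S, r) = (r + ((S + r) + r*(-1/30)))/(S + S*r) = (r + ((S + r) - r/30))/(S + S*r) = (r + (S + 29*r/30))/(S + S*r) = (S + 59*r/30)/(S + S*r))
(179 + I(58, 22))/(1031 + 1329) = (179 + (58 + (59/30)*22)/(58*(1 + 22)))/(1031 + 1329) = (179 + (1/58)*(58 + 649/15)/23)/2360 = (179 + (1/58)*(1/23)*(1519/15))*(1/2360) = (179 + 1519/20010)*(1/2360) = (3583309/20010)*(1/2360) = 3583309/47223600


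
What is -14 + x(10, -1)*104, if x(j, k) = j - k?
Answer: 1130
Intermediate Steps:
-14 + x(10, -1)*104 = -14 + (10 - 1*(-1))*104 = -14 + (10 + 1)*104 = -14 + 11*104 = -14 + 1144 = 1130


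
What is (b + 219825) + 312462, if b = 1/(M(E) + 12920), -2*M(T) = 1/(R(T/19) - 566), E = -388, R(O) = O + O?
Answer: 158587043938913/297935219 ≈ 5.3229e+5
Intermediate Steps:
R(O) = 2*O
M(T) = -1/(2*(-566 + 2*T/19)) (M(T) = -1/(2*(2*(T/19) - 566)) = -1/(2*(2*T/19 - 566)) = -1/(2*(-566 + 2*T/19)))
b = 23060/297935219 (b = 1/(-19/(-21508 + 4*(-388)) + 12920) = 1/(-19/(-21508 - 1552) + 12920) = 1/(-19/(-23060) + 12920) = 1/(-19*(-1/23060) + 12920) = 1/(19/23060 + 12920) = 1/(297935219/23060) = 23060/297935219 ≈ 7.7399e-5)
(b + 219825) + 312462 = (23060/297935219 + 219825) + 312462 = 65493609539735/297935219 + 312462 = 158587043938913/297935219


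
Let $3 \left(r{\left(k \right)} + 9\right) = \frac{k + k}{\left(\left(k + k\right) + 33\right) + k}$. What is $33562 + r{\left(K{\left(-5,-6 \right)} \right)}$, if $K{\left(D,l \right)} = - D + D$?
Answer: $33553$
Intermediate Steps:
$K{\left(D,l \right)} = 0$
$r{\left(k \right)} = -9 + \frac{2 k}{3 \left(33 + 3 k\right)}$ ($r{\left(k \right)} = -9 + \frac{\left(k + k\right) \frac{1}{\left(\left(k + k\right) + 33\right) + k}}{3} = -9 + \frac{2 k \frac{1}{\left(2 k + 33\right) + k}}{3} = -9 + \frac{2 k \frac{1}{\left(33 + 2 k\right) + k}}{3} = -9 + \frac{2 k \frac{1}{33 + 3 k}}{3} = -9 + \frac{2 k}{3 \left(33 + 3 k\right)}$)
$33562 + r{\left(K{\left(-5,-6 \right)} \right)} = 33562 + \frac{-891 - 0}{9 \left(11 + 0\right)} = 33562 + \frac{-891 + 0}{9 \cdot 11} = 33562 + \frac{1}{9} \cdot \frac{1}{11} \left(-891\right) = 33562 - 9 = 33553$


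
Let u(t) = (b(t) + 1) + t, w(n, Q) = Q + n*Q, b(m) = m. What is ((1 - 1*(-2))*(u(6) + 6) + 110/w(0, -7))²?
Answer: 83521/49 ≈ 1704.5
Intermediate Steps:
w(n, Q) = Q + Q*n
u(t) = 1 + 2*t (u(t) = (t + 1) + t = (1 + t) + t = 1 + 2*t)
((1 - 1*(-2))*(u(6) + 6) + 110/w(0, -7))² = ((1 - 1*(-2))*((1 + 2*6) + 6) + 110/((-7*(1 + 0))))² = ((1 + 2)*((1 + 12) + 6) + 110/((-7*1)))² = (3*(13 + 6) + 110/(-7))² = (3*19 + 110*(-⅐))² = (57 - 110/7)² = (289/7)² = 83521/49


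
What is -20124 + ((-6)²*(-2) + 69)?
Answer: -20127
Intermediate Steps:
-20124 + ((-6)²*(-2) + 69) = -20124 + (36*(-2) + 69) = -20124 + (-72 + 69) = -20124 - 3 = -20127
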